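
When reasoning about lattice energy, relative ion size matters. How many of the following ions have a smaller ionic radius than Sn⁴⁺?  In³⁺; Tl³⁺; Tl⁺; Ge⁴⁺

Work out protons and electrons: Ge⁴⁺: 28 e⁻, Z=32, Sn⁴⁺: 46 e⁻, Z=50, In³⁺: 46 e⁻, Z=49, Tl³⁺: 78 e⁻, Z=81, Tl⁺: 80 e⁻, Z=81. Ge⁴⁺ < Sn⁴⁺ (same group, 1 shell fewer); Sn⁴⁺ < In³⁺ (isoelectronic, higher Z=50 is smaller); In³⁺ < Tl³⁺ (same group, period 5 vs 6); Tl³⁺ < Tl⁺ (same element, +3 vs +1).
Ordering all of them (including Sn⁴⁺) by radius gives Ge⁴⁺ < Sn⁴⁺ < In³⁺ < Tl³⁺ < Tl⁺. Count: 1.

1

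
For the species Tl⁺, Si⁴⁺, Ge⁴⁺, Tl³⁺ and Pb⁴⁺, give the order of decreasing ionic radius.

Tl⁺ > Tl³⁺ > Pb⁴⁺ > Ge⁴⁺ > Si⁴⁺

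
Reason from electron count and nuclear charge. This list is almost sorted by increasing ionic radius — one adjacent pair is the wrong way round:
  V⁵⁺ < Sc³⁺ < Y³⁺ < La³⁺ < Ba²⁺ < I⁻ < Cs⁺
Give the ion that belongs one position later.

I⁻

The pair I⁻, Cs⁺ is the wrong way round — Cs⁺ and I⁻ share 54 electrons; the higher nuclear charge on Cs (Z=55) contracts it more, so Cs⁺ < I⁻. All other adjacent pairs agree with periodic trends, so I⁻ is the misplaced ion.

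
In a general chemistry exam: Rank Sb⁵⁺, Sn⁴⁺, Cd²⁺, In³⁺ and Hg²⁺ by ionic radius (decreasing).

Hg²⁺ > Cd²⁺ > In³⁺ > Sn⁴⁺ > Sb⁵⁺

First list Z and electron count for each: Sb⁵⁺: 46 e⁻, Z=51, Sn⁴⁺: 46 e⁻, Z=50, In³⁺: 46 e⁻, Z=49, Cd²⁺: 46 e⁻, Z=48, Hg²⁺: 78 e⁻, Z=80. Sb⁵⁺ < Sn⁴⁺ (isoelectronic, higher Z=51 is smaller); Sn⁴⁺ < In³⁺ (both 46 e⁻, Z=50>49); In³⁺ < Cd²⁺ (isoelectronic, higher Z=49 is smaller); Cd²⁺ < Hg²⁺ (same group, period 5 vs 6).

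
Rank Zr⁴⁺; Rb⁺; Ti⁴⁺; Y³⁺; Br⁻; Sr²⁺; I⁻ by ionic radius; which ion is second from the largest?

Work out protons and electrons: Ti⁴⁺ has 18 e⁻ (Z=22), Zr⁴⁺ has 36 e⁻ (Z=40), Y³⁺ has 36 e⁻ (Z=39), Sr²⁺ has 36 e⁻ (Z=38), Rb⁺ has 36 e⁻ (Z=37), Br⁻ has 36 e⁻ (Z=35), I⁻ has 54 e⁻ (Z=53). Ti⁴⁺ < Zr⁴⁺ (same group, period 4 vs 5); Zr⁴⁺ < Y³⁺ (both 36 e⁻, Z=40>39); Y³⁺ < Sr²⁺ (both 36 e⁻, Z=39>38); Sr²⁺ < Rb⁺ (isoelectronic, higher Z=38 is smaller); Rb⁺ < Br⁻ (both 36 e⁻, Z=37>35); Br⁻ < I⁻ (same group, 1 shell fewer).
Full ascending order: Ti⁴⁺ < Zr⁴⁺ < Y³⁺ < Sr²⁺ < Rb⁺ < Br⁻ < I⁻. Counting from the largest, position 2 is Br⁻.

Br⁻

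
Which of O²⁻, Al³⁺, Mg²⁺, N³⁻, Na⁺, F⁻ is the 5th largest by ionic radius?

Mg²⁺

All of these have 10 electrons (isoelectronic). With the same electron cloud, the ion with the most protons pulls it in tightest. Nuclear charges: Al³⁺ (Z=13), Mg²⁺ (Z=12), Na⁺ (Z=11), F⁻ (Z=9), O²⁻ (Z=8), N³⁻ (Z=7). Highest Z is smallest.
That gives Al³⁺ < Mg²⁺ < Na⁺ < F⁻ < O²⁻ < N³⁻. From the largest end, number 5 is Mg²⁺.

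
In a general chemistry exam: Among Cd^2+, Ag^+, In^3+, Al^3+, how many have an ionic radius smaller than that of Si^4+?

0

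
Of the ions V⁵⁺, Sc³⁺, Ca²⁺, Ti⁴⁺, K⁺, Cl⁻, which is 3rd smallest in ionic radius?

Isoelectronic series (18 e⁻ each). Size is set by nuclear charge: more protons means a smaller ion. V⁵⁺ (Z=23), Ti⁴⁺ (Z=22), Sc³⁺ (Z=21), Ca²⁺ (Z=20), K⁺ (Z=19), Cl⁻ (Z=17).
Ordering: V⁵⁺ < Ti⁴⁺ < Sc³⁺ < Ca²⁺ < K⁺ < Cl⁻. The 3rd smallest is Sc³⁺.

Sc³⁺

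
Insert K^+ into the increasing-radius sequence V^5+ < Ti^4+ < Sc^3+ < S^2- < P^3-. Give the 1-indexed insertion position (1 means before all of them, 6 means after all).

Isoelectronic series (18 e⁻ each). Size is set by nuclear charge: more protons means a smaller ion. V^5+ (Z=23), Ti^4+ (Z=22), Sc^3+ (Z=21), K^+ (Z=19), S^2- (Z=16), P^3- (Z=15).
The complete sequence is V^5+ < Ti^4+ < Sc^3+ < K^+ < S^2- < P^3-. K^+ sits at position 4.

4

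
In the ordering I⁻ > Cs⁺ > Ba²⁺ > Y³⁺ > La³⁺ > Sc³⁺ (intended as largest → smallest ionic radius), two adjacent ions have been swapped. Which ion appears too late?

La³⁺

Check each adjacent pair. Y³⁺ and La³⁺ are reversed: same group and charge — period 5 sits above period 6, so Y³⁺ is smaller. No other neighbouring pair contradicts the periodic trends, so La³⁺ is the ion listed too late.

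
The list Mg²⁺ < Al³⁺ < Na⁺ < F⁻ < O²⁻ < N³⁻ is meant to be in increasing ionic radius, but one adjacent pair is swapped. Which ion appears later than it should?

Al³⁺

Check each adjacent pair. Mg²⁺ and Al³⁺ are reversed: Al³⁺ and Mg²⁺ share 10 electrons; the higher nuclear charge on Al (Z=13) contracts it more, so Al³⁺ < Mg²⁺. No other neighbouring pair contradicts the periodic trends, so Al³⁺ is the ion listed too late.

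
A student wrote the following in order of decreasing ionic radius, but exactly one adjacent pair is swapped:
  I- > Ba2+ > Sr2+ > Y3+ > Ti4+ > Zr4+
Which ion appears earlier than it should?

Check each adjacent pair. Ti4+ and Zr4+ are reversed: same group and charge — period 4 sits above period 5, so Ti4+ is smaller. No other neighbouring pair contradicts the periodic trends, so Ti4+ is the ion listed too early.

Ti4+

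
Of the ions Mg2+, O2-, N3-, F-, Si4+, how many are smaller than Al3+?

1

Each ion has 10 electrons. The ranking follows nuclear charge in reverse — greater Z gives a smaller radius. Si4+ (Z=14), Al3+ (Z=13), Mg2+ (Z=12), F- (Z=9), O2- (Z=8), N3- (Z=7).
Overall: Si4+ < Al3+ < Mg2+ < F- < O2- < N3-. Al3+ has 1 below it and 4 above. So 1 is smaller.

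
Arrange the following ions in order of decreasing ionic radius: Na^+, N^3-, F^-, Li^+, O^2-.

N^3- > O^2- > F^- > Na^+ > Li^+

Electron counts and nuclear charges: Li^+ (Z=3, 2 e⁻), Na^+ (Z=11, 10 e⁻), F^- (Z=9, 10 e⁻), O^2- (Z=8, 10 e⁻), N^3- (Z=7, 10 e⁻). Li^+ < Na^+ (same group, 1 shell fewer); Na^+ < F^- (both 10 e⁻, Z=11>9); F^- < O^2- (both 10 e⁻, Z=9>8); O^2- < N^3- (isoelectronic, higher Z=8 is smaller).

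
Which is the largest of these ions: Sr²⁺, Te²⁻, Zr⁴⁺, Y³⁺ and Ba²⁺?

Te²⁻

First list Z and electron count for each: Zr⁴⁺ (Z=40, 36 e⁻), Y³⁺ (Z=39, 36 e⁻), Sr²⁺ (Z=38, 36 e⁻), Ba²⁺ (Z=56, 54 e⁻), Te²⁻ (Z=52, 54 e⁻). Zr⁴⁺ < Y³⁺ (isoelectronic, higher Z=40 is smaller); Y³⁺ < Sr²⁺ (both 36 e⁻, Z=39>38); Sr²⁺ < Ba²⁺ (same group, 1 shell fewer); Ba²⁺ < Te²⁻ (both 54 e⁻, Z=56>52).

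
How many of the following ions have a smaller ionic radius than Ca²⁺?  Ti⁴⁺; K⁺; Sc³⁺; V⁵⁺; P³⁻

3

These species are isoelectronic with 18 electrons. The only difference is the number of protons: V⁵⁺ (Z=23), Ti⁴⁺ (Z=22), Sc³⁺ (Z=21), Ca²⁺ (Z=20), K⁺ (Z=19), P³⁻ (Z=15). The strongest nuclear pull (V⁵⁺) gives the smallest ion.
Relative to Ca²⁺, the ions that are smaller are V⁵⁺, Ti⁴⁺, Sc³⁺. That's 3.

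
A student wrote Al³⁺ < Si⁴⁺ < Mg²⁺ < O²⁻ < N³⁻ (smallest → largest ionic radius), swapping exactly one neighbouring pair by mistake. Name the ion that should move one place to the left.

Compare adjacent ions: both have 10 electrons but Z(Si)=14 > Z(Al)=13, so Si⁴⁺ should be the smaller of the two — yet in this increasing list Al³⁺ sits before Si⁴⁺. Nothing else is reversed, so Si⁴⁺ should move one place to the left.

Si⁴⁺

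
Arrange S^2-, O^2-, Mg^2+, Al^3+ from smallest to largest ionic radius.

First list Z and electron count for each: Al^3+: 10 e⁻, Z=13, Mg^2+: 10 e⁻, Z=12, O^2-: 10 e⁻, Z=8, S^2-: 18 e⁻, Z=16. Al^3+ < Mg^2+ (both 10 e⁻, Z=13>12); Mg^2+ < O^2- (both 10 e⁻, Z=12>8); O^2- < S^2- (same group, period 2 vs 3).

Al^3+ < Mg^2+ < O^2- < S^2-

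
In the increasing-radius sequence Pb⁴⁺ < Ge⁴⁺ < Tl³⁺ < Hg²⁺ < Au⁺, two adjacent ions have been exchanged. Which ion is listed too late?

Compare adjacent ions: Ge⁴⁺ and Pb⁴⁺ are in one column with the same charge; the lighter period-4 ion has 2 fewer shells and is smaller — yet in this increasing list Pb⁴⁺ sits before Ge⁴⁺. Nothing else is reversed, so Ge⁴⁺ should move one place to the left.

Ge⁴⁺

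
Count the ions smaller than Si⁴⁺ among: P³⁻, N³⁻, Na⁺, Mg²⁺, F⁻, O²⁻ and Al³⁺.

Work out protons and electrons: Si⁴⁺: 10 e⁻, Z=14, Al³⁺: 10 e⁻, Z=13, Mg²⁺: 10 e⁻, Z=12, Na⁺: 10 e⁻, Z=11, F⁻: 10 e⁻, Z=9, O²⁻: 10 e⁻, Z=8, N³⁻: 10 e⁻, Z=7, P³⁻: 18 e⁻, Z=15. Si⁴⁺ < Al³⁺ (isoelectronic, higher Z=14 is smaller); Al³⁺ < Mg²⁺ (both 10 e⁻, Z=13>12); Mg²⁺ < Na⁺ (isoelectronic, higher Z=12 is smaller); Na⁺ < F⁻ (isoelectronic, higher Z=11 is smaller); F⁻ < O²⁻ (isoelectronic, higher Z=9 is smaller); O²⁻ < N³⁻ (both 10 e⁻, Z=8>7); N³⁻ < P³⁻ (same group, period 2 vs 3).
Relative to Si⁴⁺, the ions that are smaller are none. That's 0.

0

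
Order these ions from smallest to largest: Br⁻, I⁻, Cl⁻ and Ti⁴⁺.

Ti⁴⁺ (Z=22, 18 e⁻), Cl⁻ (Z=17, 18 e⁻), Br⁻ (Z=35, 36 e⁻), I⁻ (Z=53, 54 e⁻). Ti⁴⁺ < Cl⁻ (isoelectronic, higher Z=22 is smaller); Cl⁻ < Br⁻ (same group, period 3 vs 4); Br⁻ < I⁻ (same group, 1 shell fewer).

Ti⁴⁺ < Cl⁻ < Br⁻ < I⁻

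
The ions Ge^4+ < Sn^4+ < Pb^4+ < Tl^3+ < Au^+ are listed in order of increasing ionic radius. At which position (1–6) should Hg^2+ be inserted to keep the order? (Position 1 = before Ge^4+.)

5

Electron counts and nuclear charges: Ge^4+: 28 e⁻, Z=32, Sn^4+: 46 e⁻, Z=50, Pb^4+: 78 e⁻, Z=82, Tl^3+: 78 e⁻, Z=81, Hg^2+: 78 e⁻, Z=80, Au^+: 78 e⁻, Z=79. Ge^4+ < Sn^4+ (same group, period 4 vs 5); Sn^4+ < Pb^4+ (same group, 1 shell fewer); Pb^4+ < Tl^3+ (isoelectronic, higher Z=82 is smaller); Tl^3+ < Hg^2+ (both 78 e⁻, Z=81>80); Hg^2+ < Au^+ (isoelectronic, higher Z=80 is smaller).
Putting Hg^2+ in gives Ge^4+ < Sn^4+ < Pb^4+ < Tl^3+ < Hg^2+ < Au^+; it lands at slot 5.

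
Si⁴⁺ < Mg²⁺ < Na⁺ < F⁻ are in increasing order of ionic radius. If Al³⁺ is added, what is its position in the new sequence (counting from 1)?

All of these have 10 electrons (isoelectronic). With the same electron cloud, the ion with the most protons pulls it in tightest. Nuclear charges: Si⁴⁺ (Z=14), Al³⁺ (Z=13), Mg²⁺ (Z=12), Na⁺ (Z=11), F⁻ (Z=9). Highest Z is smallest.
The complete sequence is Si⁴⁺ < Al³⁺ < Mg²⁺ < Na⁺ < F⁻. Al³⁺ sits at position 2.

2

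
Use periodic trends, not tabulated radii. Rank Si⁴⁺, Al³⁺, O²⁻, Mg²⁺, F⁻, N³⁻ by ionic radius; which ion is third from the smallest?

Mg²⁺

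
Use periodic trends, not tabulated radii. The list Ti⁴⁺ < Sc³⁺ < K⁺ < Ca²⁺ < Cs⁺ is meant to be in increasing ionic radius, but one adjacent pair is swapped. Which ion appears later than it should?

Ca²⁺

Scanning neighbour by neighbour, only K⁺/Ca²⁺ violates a trend: both have 18 electrons but Z(Ca)=20 > Z(K)=19, so Ca²⁺ should be the smaller of the two. That makes Ca²⁺ the one sitting a position late relative to where it belongs.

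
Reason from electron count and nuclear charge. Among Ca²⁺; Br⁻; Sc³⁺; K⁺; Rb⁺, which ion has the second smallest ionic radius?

Ca²⁺

First list Z and electron count for each: Sc³⁺ (Z=21, 18 e⁻), Ca²⁺ (Z=20, 18 e⁻), K⁺ (Z=19, 18 e⁻), Rb⁺ (Z=37, 36 e⁻), Br⁻ (Z=35, 36 e⁻). Sc³⁺ < Ca²⁺ (both 18 e⁻, Z=21>20); Ca²⁺ < K⁺ (isoelectronic, higher Z=20 is smaller); K⁺ < Rb⁺ (same group, 1 shell fewer); Rb⁺ < Br⁻ (both 36 e⁻, Z=37>35).
That gives Sc³⁺ < Ca²⁺ < K⁺ < Rb⁺ < Br⁻. From the smallest end, number 2 is Ca²⁺.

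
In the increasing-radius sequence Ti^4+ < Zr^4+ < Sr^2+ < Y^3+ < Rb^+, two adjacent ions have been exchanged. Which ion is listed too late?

The pair Sr^2+, Y^3+ is the wrong way round — both have 36 electrons but Z(Y)=39 > Z(Sr)=38, so Y^3+ should be the smaller of the two. All other adjacent pairs agree with periodic trends, so Y^3+ is the misplaced ion.

Y^3+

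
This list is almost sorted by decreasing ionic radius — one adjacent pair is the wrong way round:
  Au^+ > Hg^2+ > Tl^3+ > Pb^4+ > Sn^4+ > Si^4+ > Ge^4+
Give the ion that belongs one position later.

Si^4+

Compare adjacent ions: same group and charge — period 3 sits above period 4, so Si^4+ is smaller — yet in this decreasing list Si^4+ sits before Ge^4+. Nothing else is reversed, so Si^4+ should move one place to the right.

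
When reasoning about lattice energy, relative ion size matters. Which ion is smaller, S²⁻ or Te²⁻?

S²⁻

These ions sit in one column with identical charge. Each step down the periodic table adds a principal shell, increasing the radius.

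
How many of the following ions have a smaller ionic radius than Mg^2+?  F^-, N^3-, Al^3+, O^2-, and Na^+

All of these have 10 electrons (isoelectronic). With the same electron cloud, the ion with the most protons pulls it in tightest. Nuclear charges: Al^3+ (Z=13), Mg^2+ (Z=12), Na^+ (Z=11), F^- (Z=9), O^2- (Z=8), N^3- (Z=7). Highest Z is smallest.
Relative to Mg^2+, the ions that are smaller are Al^3+. Count: 1.

1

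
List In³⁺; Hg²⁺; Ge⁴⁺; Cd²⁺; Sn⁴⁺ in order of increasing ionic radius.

Work out protons and electrons: Ge⁴⁺: 28 e⁻, Z=32, Sn⁴⁺: 46 e⁻, Z=50, In³⁺: 46 e⁻, Z=49, Cd²⁺: 46 e⁻, Z=48, Hg²⁺: 78 e⁻, Z=80. Ge⁴⁺ < Sn⁴⁺ (same group, 1 shell fewer); Sn⁴⁺ < In³⁺ (both 46 e⁻, Z=50>49); In³⁺ < Cd²⁺ (both 46 e⁻, Z=49>48); Cd²⁺ < Hg²⁺ (same group, 1 shell fewer).

Ge⁴⁺ < Sn⁴⁺ < In³⁺ < Cd²⁺ < Hg²⁺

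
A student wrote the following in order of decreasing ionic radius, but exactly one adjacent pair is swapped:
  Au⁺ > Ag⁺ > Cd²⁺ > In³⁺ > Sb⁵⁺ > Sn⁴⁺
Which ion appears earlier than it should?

Sb⁵⁺

The pair Sb⁵⁺, Sn⁴⁺ is the wrong way round — they are isoelectronic (46 e⁻) and Sb has more protons than Sn (51 vs 50), making Sb⁵⁺ smaller. All other adjacent pairs agree with periodic trends, so Sb⁵⁺ is the misplaced ion.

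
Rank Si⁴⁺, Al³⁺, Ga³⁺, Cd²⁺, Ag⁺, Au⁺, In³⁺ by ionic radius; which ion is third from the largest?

First list Z and electron count for each: Si⁴⁺ (Z=14, 10 e⁻), Al³⁺ (Z=13, 10 e⁻), Ga³⁺ (Z=31, 28 e⁻), In³⁺ (Z=49, 46 e⁻), Cd²⁺ (Z=48, 46 e⁻), Ag⁺ (Z=47, 46 e⁻), Au⁺ (Z=79, 78 e⁻). Si⁴⁺ < Al³⁺ (isoelectronic, higher Z=14 is smaller); Al³⁺ < Ga³⁺ (same group, period 3 vs 4); Ga³⁺ < In³⁺ (same group, period 4 vs 5); In³⁺ < Cd²⁺ (isoelectronic, higher Z=49 is smaller); Cd²⁺ < Ag⁺ (both 46 e⁻, Z=48>47); Ag⁺ < Au⁺ (same group, 1 shell fewer).
That gives Si⁴⁺ < Al³⁺ < Ga³⁺ < In³⁺ < Cd²⁺ < Ag⁺ < Au⁺. From the largest end, number 3 is Cd²⁺.

Cd²⁺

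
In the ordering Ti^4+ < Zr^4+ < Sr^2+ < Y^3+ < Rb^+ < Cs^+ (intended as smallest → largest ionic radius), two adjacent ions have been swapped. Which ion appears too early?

Sr^2+

Compare adjacent ions: they are isoelectronic (36 e⁻) and Y has more protons than Sr (39 vs 38), making Y^3+ smaller — yet in this increasing list Sr^2+ sits before Y^3+. Nothing else is reversed, so Sr^2+ should move one place to the right.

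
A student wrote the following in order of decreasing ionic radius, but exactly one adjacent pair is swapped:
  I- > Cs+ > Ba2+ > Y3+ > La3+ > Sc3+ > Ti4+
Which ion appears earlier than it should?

Y3+

The pair Y3+, La3+ is the wrong way round — same group and charge — period 5 sits above period 6, so Y3+ is smaller. All other adjacent pairs agree with periodic trends, so Y3+ is the misplaced ion.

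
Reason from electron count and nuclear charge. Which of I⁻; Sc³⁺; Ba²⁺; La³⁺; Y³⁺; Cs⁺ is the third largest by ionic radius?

Electron counts and nuclear charges: Sc³⁺ has 18 e⁻ (Z=21), Y³⁺ has 36 e⁻ (Z=39), La³⁺ has 54 e⁻ (Z=57), Ba²⁺ has 54 e⁻ (Z=56), Cs⁺ has 54 e⁻ (Z=55), I⁻ has 54 e⁻ (Z=53). Sc³⁺ < Y³⁺ (same group, 1 shell fewer); Y³⁺ < La³⁺ (same group, period 5 vs 6); La³⁺ < Ba²⁺ (both 54 e⁻, Z=57>56); Ba²⁺ < Cs⁺ (both 54 e⁻, Z=56>55); Cs⁺ < I⁻ (both 54 e⁻, Z=55>53).
So the order is Sc³⁺ < Y³⁺ < La³⁺ < Ba²⁺ < Cs⁺ < I⁻; the 3rd-largest ion is Ba²⁺.

Ba²⁺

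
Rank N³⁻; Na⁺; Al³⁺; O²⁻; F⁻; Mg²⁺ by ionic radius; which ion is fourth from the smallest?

These species are isoelectronic with 10 electrons. The only difference is the number of protons: Al³⁺ (Z=13), Mg²⁺ (Z=12), Na⁺ (Z=11), F⁻ (Z=9), O²⁻ (Z=8), N³⁻ (Z=7). The strongest nuclear pull (Al³⁺) gives the smallest ion.
Full ascending order: Al³⁺ < Mg²⁺ < Na⁺ < F⁻ < O²⁻ < N³⁻. Counting from the smallest, position 4 is F⁻.

F⁻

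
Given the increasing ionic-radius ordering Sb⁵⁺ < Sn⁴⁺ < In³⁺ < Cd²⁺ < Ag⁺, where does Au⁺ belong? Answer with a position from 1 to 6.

6

First list Z and electron count for each: Sb⁵⁺: 46 e⁻, Z=51, Sn⁴⁺: 46 e⁻, Z=50, In³⁺: 46 e⁻, Z=49, Cd²⁺: 46 e⁻, Z=48, Ag⁺: 46 e⁻, Z=47, Au⁺: 78 e⁻, Z=79. Sb⁵⁺ < Sn⁴⁺ (isoelectronic, higher Z=51 is smaller); Sn⁴⁺ < In³⁺ (isoelectronic, higher Z=50 is smaller); In³⁺ < Cd²⁺ (isoelectronic, higher Z=49 is smaller); Cd²⁺ < Ag⁺ (both 46 e⁻, Z=48>47); Ag⁺ < Au⁺ (same group, 1 shell fewer).
Putting Au⁺ in gives Sb⁵⁺ < Sn⁴⁺ < In³⁺ < Cd²⁺ < Ag⁺ < Au⁺; it lands at slot 6.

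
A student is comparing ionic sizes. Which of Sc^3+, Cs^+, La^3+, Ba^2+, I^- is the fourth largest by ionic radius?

La^3+

Sc^3+ has 18 e⁻ (Z=21), La^3+ has 54 e⁻ (Z=57), Ba^2+ has 54 e⁻ (Z=56), Cs^+ has 54 e⁻ (Z=55), I^- has 54 e⁻ (Z=53). Sc^3+ < La^3+ (same group, period 4 vs 6); La^3+ < Ba^2+ (both 54 e⁻, Z=57>56); Ba^2+ < Cs^+ (both 54 e⁻, Z=56>55); Cs^+ < I^- (both 54 e⁻, Z=55>53).
Ordering: Sc^3+ < La^3+ < Ba^2+ < Cs^+ < I^-. The fourth largest is La^3+.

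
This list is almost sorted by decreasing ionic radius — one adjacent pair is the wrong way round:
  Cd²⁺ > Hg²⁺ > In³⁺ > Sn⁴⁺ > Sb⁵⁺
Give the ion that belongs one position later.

The pair Cd²⁺, Hg²⁺ is the wrong way round — Cd²⁺ and Hg²⁺ are in one column with the same charge; the lighter period-5 ion has one fewer shell and is smaller. All other adjacent pairs agree with periodic trends, so Cd²⁺ is the misplaced ion.

Cd²⁺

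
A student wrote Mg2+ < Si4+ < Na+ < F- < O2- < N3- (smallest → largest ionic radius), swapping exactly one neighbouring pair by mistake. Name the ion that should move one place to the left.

The pair Mg2+, Si4+ is the wrong way round — Si4+ and Mg2+ share 10 electrons; the higher nuclear charge on Si (Z=14) contracts it more, so Si4+ < Mg2+. All other adjacent pairs agree with periodic trends, so Si4+ is the misplaced ion.

Si4+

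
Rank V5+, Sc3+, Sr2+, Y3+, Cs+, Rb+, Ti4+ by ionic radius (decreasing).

First list Z and electron count for each: V5+ (Z=23, 18 e⁻), Ti4+ (Z=22, 18 e⁻), Sc3+ (Z=21, 18 e⁻), Y3+ (Z=39, 36 e⁻), Sr2+ (Z=38, 36 e⁻), Rb+ (Z=37, 36 e⁻), Cs+ (Z=55, 54 e⁻). V5+ < Ti4+ (both 18 e⁻, Z=23>22); Ti4+ < Sc3+ (both 18 e⁻, Z=22>21); Sc3+ < Y3+ (same group, period 4 vs 5); Y3+ < Sr2+ (both 36 e⁻, Z=39>38); Sr2+ < Rb+ (both 36 e⁻, Z=38>37); Rb+ < Cs+ (same group, 1 shell fewer).

Cs+ > Rb+ > Sr2+ > Y3+ > Sc3+ > Ti4+ > V5+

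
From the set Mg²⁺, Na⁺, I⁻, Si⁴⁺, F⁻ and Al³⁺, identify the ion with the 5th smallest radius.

Electron counts and nuclear charges: Si⁴⁺ (Z=14, 10 e⁻), Al³⁺ (Z=13, 10 e⁻), Mg²⁺ (Z=12, 10 e⁻), Na⁺ (Z=11, 10 e⁻), F⁻ (Z=9, 10 e⁻), I⁻ (Z=53, 54 e⁻). Si⁴⁺ < Al³⁺ (both 10 e⁻, Z=14>13); Al³⁺ < Mg²⁺ (isoelectronic, higher Z=13 is smaller); Mg²⁺ < Na⁺ (both 10 e⁻, Z=12>11); Na⁺ < F⁻ (both 10 e⁻, Z=11>9); F⁻ < I⁻ (same group, period 2 vs 5).
That gives Si⁴⁺ < Al³⁺ < Mg²⁺ < Na⁺ < F⁻ < I⁻. From the smallest end, number 5 is F⁻.

F⁻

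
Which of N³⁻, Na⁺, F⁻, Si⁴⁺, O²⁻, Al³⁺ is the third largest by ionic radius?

These species are isoelectronic with 10 electrons. The only difference is the number of protons: Si⁴⁺ (Z=14), Al³⁺ (Z=13), Na⁺ (Z=11), F⁻ (Z=9), O²⁻ (Z=8), N³⁻ (Z=7). The strongest nuclear pull (Si⁴⁺) gives the smallest ion.
Full ascending order: Si⁴⁺ < Al³⁺ < Na⁺ < F⁻ < O²⁻ < N³⁻. Counting from the largest, position 3 is F⁻.

F⁻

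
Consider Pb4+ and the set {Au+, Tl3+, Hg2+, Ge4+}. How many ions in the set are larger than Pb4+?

3

Work out protons and electrons: Ge4+ has 28 e⁻ (Z=32), Pb4+ has 78 e⁻ (Z=82), Tl3+ has 78 e⁻ (Z=81), Hg2+ has 78 e⁻ (Z=80), Au+ has 78 e⁻ (Z=79). Ge4+ < Pb4+ (same group, 2 shells fewer); Pb4+ < Tl3+ (both 78 e⁻, Z=82>81); Tl3+ < Hg2+ (isoelectronic, higher Z=81 is smaller); Hg2+ < Au+ (both 78 e⁻, Z=80>79).
Overall: Ge4+ < Pb4+ < Tl3+ < Hg2+ < Au+. Pb4+ has 1 below it and 3 above. Count: 3.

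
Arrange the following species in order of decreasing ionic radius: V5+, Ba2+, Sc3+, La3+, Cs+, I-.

V5+: 18 e⁻, Z=23, Sc3+: 18 e⁻, Z=21, La3+: 54 e⁻, Z=57, Ba2+: 54 e⁻, Z=56, Cs+: 54 e⁻, Z=55, I-: 54 e⁻, Z=53. V5+ < Sc3+ (isoelectronic, higher Z=23 is smaller); Sc3+ < La3+ (same group, 2 shells fewer); La3+ < Ba2+ (isoelectronic, higher Z=57 is smaller); Ba2+ < Cs+ (both 54 e⁻, Z=56>55); Cs+ < I- (both 54 e⁻, Z=55>53).

I- > Cs+ > Ba2+ > La3+ > Sc3+ > V5+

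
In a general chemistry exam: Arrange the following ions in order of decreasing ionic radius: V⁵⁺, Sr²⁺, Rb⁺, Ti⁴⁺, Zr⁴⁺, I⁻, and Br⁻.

I⁻ > Br⁻ > Rb⁺ > Sr²⁺ > Zr⁴⁺ > Ti⁴⁺ > V⁵⁺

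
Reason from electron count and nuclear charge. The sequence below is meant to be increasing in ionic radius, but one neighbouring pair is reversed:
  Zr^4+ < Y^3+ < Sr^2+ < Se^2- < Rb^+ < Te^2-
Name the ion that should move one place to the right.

Se^2-

The pair Se^2-, Rb^+ is the wrong way round — they are isoelectronic (36 e⁻) and Rb has more protons than Se (37 vs 34), making Rb^+ smaller. All other adjacent pairs agree with periodic trends, so Se^2- is the misplaced ion.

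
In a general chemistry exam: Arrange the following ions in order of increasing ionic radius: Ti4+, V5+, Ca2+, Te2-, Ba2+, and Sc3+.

Electron counts and nuclear charges: V5+: 18 e⁻, Z=23, Ti4+: 18 e⁻, Z=22, Sc3+: 18 e⁻, Z=21, Ca2+: 18 e⁻, Z=20, Ba2+: 54 e⁻, Z=56, Te2-: 54 e⁻, Z=52. V5+ < Ti4+ (isoelectronic, higher Z=23 is smaller); Ti4+ < Sc3+ (both 18 e⁻, Z=22>21); Sc3+ < Ca2+ (isoelectronic, higher Z=21 is smaller); Ca2+ < Ba2+ (same group, 2 shells fewer); Ba2+ < Te2- (both 54 e⁻, Z=56>52).

V5+ < Ti4+ < Sc3+ < Ca2+ < Ba2+ < Te2-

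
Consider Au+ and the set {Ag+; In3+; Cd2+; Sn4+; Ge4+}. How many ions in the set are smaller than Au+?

Work out protons and electrons: Ge4+: 28 e⁻, Z=32, Sn4+: 46 e⁻, Z=50, In3+: 46 e⁻, Z=49, Cd2+: 46 e⁻, Z=48, Ag+: 46 e⁻, Z=47, Au+: 78 e⁻, Z=79. Ge4+ < Sn4+ (same group, period 4 vs 5); Sn4+ < In3+ (both 46 e⁻, Z=50>49); In3+ < Cd2+ (both 46 e⁻, Z=49>48); Cd2+ < Ag+ (isoelectronic, higher Z=48 is smaller); Ag+ < Au+ (same group, 1 shell fewer).
Placing each against Au+: smaller — Ge4+, Sn4+, In3+, Cd2+, Ag+; larger — none. So 5 are smaller.

5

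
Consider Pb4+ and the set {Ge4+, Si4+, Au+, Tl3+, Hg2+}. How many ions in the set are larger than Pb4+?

Si4+: 10 e⁻, Z=14, Ge4+: 28 e⁻, Z=32, Pb4+: 78 e⁻, Z=82, Tl3+: 78 e⁻, Z=81, Hg2+: 78 e⁻, Z=80, Au+: 78 e⁻, Z=79. Si4+ < Ge4+ (same group, period 3 vs 4); Ge4+ < Pb4+ (same group, 2 shells fewer); Pb4+ < Tl3+ (isoelectronic, higher Z=82 is smaller); Tl3+ < Hg2+ (both 78 e⁻, Z=81>80); Hg2+ < Au+ (both 78 e⁻, Z=80>79).
Overall: Si4+ < Ge4+ < Pb4+ < Tl3+ < Hg2+ < Au+. Pb4+ has 2 below it and 3 above. So 3 are larger.

3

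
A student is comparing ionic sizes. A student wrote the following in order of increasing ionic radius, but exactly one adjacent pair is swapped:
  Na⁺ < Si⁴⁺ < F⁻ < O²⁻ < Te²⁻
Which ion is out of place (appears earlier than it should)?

Na⁺

The pair Na⁺, Si⁴⁺ is the wrong way round — they are isoelectronic (10 e⁻) and Si has more protons than Na (14 vs 11), making Si⁴⁺ smaller. All other adjacent pairs agree with periodic trends, so Na⁺ is the misplaced ion.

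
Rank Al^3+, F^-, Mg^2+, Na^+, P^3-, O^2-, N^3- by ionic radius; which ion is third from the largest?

O^2-

Electron counts and nuclear charges: Al^3+: 10 e⁻, Z=13, Mg^2+: 10 e⁻, Z=12, Na^+: 10 e⁻, Z=11, F^-: 10 e⁻, Z=9, O^2-: 10 e⁻, Z=8, N^3-: 10 e⁻, Z=7, P^3-: 18 e⁻, Z=15. Al^3+ < Mg^2+ (both 10 e⁻, Z=13>12); Mg^2+ < Na^+ (both 10 e⁻, Z=12>11); Na^+ < F^- (isoelectronic, higher Z=11 is smaller); F^- < O^2- (both 10 e⁻, Z=9>8); O^2- < N^3- (isoelectronic, higher Z=8 is smaller); N^3- < P^3- (same group, 1 shell fewer).
Full ascending order: Al^3+ < Mg^2+ < Na^+ < F^- < O^2- < N^3- < P^3-. Counting from the largest, position 3 is O^2-.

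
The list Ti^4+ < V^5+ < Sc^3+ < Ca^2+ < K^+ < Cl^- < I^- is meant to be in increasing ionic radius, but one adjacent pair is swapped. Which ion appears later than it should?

The pair Ti^4+, V^5+ is the wrong way round — they are isoelectronic (18 e⁻) and V has more protons than Ti (23 vs 22), making V^5+ smaller. All other adjacent pairs agree with periodic trends, so V^5+ is the misplaced ion.

V^5+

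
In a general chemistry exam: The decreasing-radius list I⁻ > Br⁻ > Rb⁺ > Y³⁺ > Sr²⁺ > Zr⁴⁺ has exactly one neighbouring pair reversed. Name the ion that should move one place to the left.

Sr²⁺

Scanning neighbour by neighbour, only Y³⁺/Sr²⁺ violates a trend: they are isoelectronic (36 e⁻) and Y has more protons than Sr (39 vs 38), making Y³⁺ smaller. That makes Sr²⁺ the one sitting a position late relative to where it belongs.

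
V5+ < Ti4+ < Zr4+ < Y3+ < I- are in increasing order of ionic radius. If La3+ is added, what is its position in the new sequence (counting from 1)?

5

Electron counts and nuclear charges: V5+ (Z=23, 18 e⁻), Ti4+ (Z=22, 18 e⁻), Zr4+ (Z=40, 36 e⁻), Y3+ (Z=39, 36 e⁻), La3+ (Z=57, 54 e⁻), I- (Z=53, 54 e⁻). V5+ < Ti4+ (isoelectronic, higher Z=23 is smaller); Ti4+ < Zr4+ (same group, 1 shell fewer); Zr4+ < Y3+ (both 36 e⁻, Z=40>39); Y3+ < La3+ (same group, 1 shell fewer); La3+ < I- (isoelectronic, higher Z=57 is smaller).
Merged order: V5+ < Ti4+ < Zr4+ < Y3+ < La3+ < I- — La3+ is number 5.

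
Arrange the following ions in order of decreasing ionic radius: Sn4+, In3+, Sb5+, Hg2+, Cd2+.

Electron counts and nuclear charges: Sb5+: 46 e⁻, Z=51, Sn4+: 46 e⁻, Z=50, In3+: 46 e⁻, Z=49, Cd2+: 46 e⁻, Z=48, Hg2+: 78 e⁻, Z=80. Sb5+ < Sn4+ (isoelectronic, higher Z=51 is smaller); Sn4+ < In3+ (isoelectronic, higher Z=50 is smaller); In3+ < Cd2+ (both 46 e⁻, Z=49>48); Cd2+ < Hg2+ (same group, 1 shell fewer).

Hg2+ > Cd2+ > In3+ > Sn4+ > Sb5+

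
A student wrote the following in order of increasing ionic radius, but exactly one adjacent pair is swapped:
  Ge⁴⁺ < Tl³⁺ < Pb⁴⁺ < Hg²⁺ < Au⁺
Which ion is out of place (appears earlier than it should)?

Tl³⁺

Compare adjacent ions: Pb⁴⁺ and Tl³⁺ share 78 electrons; the higher nuclear charge on Pb (Z=82) contracts it more, so Pb⁴⁺ < Tl³⁺ — yet in this increasing list Tl³⁺ sits before Pb⁴⁺. Nothing else is reversed, so Tl³⁺ should move one place to the right.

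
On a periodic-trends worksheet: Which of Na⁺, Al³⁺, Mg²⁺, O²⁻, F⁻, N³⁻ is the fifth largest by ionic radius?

Isoelectronic series (10 e⁻ each). Size is set by nuclear charge: more protons means a smaller ion. Al³⁺ (Z=13), Mg²⁺ (Z=12), Na⁺ (Z=11), F⁻ (Z=9), O²⁻ (Z=8), N³⁻ (Z=7).
So the order is Al³⁺ < Mg²⁺ < Na⁺ < F⁻ < O²⁻ < N³⁻; the 5th-largest ion is Mg²⁺.

Mg²⁺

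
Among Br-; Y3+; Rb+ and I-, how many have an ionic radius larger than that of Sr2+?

3

Y3+ has 36 e⁻ (Z=39), Sr2+ has 36 e⁻ (Z=38), Rb+ has 36 e⁻ (Z=37), Br- has 36 e⁻ (Z=35), I- has 54 e⁻ (Z=53). Y3+ < Sr2+ (isoelectronic, higher Z=39 is smaller); Sr2+ < Rb+ (isoelectronic, higher Z=38 is smaller); Rb+ < Br- (both 36 e⁻, Z=37>35); Br- < I- (same group, period 4 vs 5).
Overall: Y3+ < Sr2+ < Rb+ < Br- < I-. Sr2+ has 1 below it and 3 above. Count: 3.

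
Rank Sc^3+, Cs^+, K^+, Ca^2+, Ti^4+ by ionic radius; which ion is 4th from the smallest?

K^+

Work out protons and electrons: Ti^4+ has 18 e⁻ (Z=22), Sc^3+ has 18 e⁻ (Z=21), Ca^2+ has 18 e⁻ (Z=20), K^+ has 18 e⁻ (Z=19), Cs^+ has 54 e⁻ (Z=55). Ti^4+ < Sc^3+ (isoelectronic, higher Z=22 is smaller); Sc^3+ < Ca^2+ (both 18 e⁻, Z=21>20); Ca^2+ < K^+ (isoelectronic, higher Z=20 is smaller); K^+ < Cs^+ (same group, 2 shells fewer).
Full ascending order: Ti^4+ < Sc^3+ < Ca^2+ < K^+ < Cs^+. Counting from the smallest, position 4 is K^+.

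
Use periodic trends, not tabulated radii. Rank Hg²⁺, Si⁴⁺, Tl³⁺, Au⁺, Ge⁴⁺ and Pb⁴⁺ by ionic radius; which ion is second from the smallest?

Tabulating Z and e⁻: Si⁴⁺: 10 e⁻, Z=14, Ge⁴⁺: 28 e⁻, Z=32, Pb⁴⁺: 78 e⁻, Z=82, Tl³⁺: 78 e⁻, Z=81, Hg²⁺: 78 e⁻, Z=80, Au⁺: 78 e⁻, Z=79. Si⁴⁺ < Ge⁴⁺ (same group, period 3 vs 4); Ge⁴⁺ < Pb⁴⁺ (same group, period 4 vs 6); Pb⁴⁺ < Tl³⁺ (both 78 e⁻, Z=82>81); Tl³⁺ < Hg²⁺ (both 78 e⁻, Z=81>80); Hg²⁺ < Au⁺ (isoelectronic, higher Z=80 is smaller).
That gives Si⁴⁺ < Ge⁴⁺ < Pb⁴⁺ < Tl³⁺ < Hg²⁺ < Au⁺. From the smallest end, number 2 is Ge⁴⁺.

Ge⁴⁺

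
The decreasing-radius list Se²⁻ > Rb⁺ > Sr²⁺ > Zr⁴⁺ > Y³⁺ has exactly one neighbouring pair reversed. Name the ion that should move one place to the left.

Y³⁺

The pair Zr⁴⁺, Y³⁺ is the wrong way round — they are isoelectronic (36 e⁻) and Zr has more protons than Y (40 vs 39), making Zr⁴⁺ smaller. All other adjacent pairs agree with periodic trends, so Y³⁺ is the misplaced ion.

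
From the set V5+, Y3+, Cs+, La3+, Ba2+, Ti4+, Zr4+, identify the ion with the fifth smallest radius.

La3+

Work out protons and electrons: V5+ (Z=23, 18 e⁻), Ti4+ (Z=22, 18 e⁻), Zr4+ (Z=40, 36 e⁻), Y3+ (Z=39, 36 e⁻), La3+ (Z=57, 54 e⁻), Ba2+ (Z=56, 54 e⁻), Cs+ (Z=55, 54 e⁻). V5+ < Ti4+ (both 18 e⁻, Z=23>22); Ti4+ < Zr4+ (same group, 1 shell fewer); Zr4+ < Y3+ (both 36 e⁻, Z=40>39); Y3+ < La3+ (same group, period 5 vs 6); La3+ < Ba2+ (both 54 e⁻, Z=57>56); Ba2+ < Cs+ (isoelectronic, higher Z=56 is smaller).
That gives V5+ < Ti4+ < Zr4+ < Y3+ < La3+ < Ba2+ < Cs+. From the smallest end, number 5 is La3+.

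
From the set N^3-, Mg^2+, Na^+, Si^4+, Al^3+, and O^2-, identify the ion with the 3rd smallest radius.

These species are isoelectronic with 10 electrons. The only difference is the number of protons: Si^4+ (Z=14), Al^3+ (Z=13), Mg^2+ (Z=12), Na^+ (Z=11), O^2- (Z=8), N^3- (Z=7). The strongest nuclear pull (Si^4+) gives the smallest ion.
Full ascending order: Si^4+ < Al^3+ < Mg^2+ < Na^+ < O^2- < N^3-. Counting from the smallest, position 3 is Mg^2+.

Mg^2+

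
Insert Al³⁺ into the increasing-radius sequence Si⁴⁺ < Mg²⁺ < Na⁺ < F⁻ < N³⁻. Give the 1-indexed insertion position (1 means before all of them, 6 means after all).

Isoelectronic series (10 e⁻ each). Size is set by nuclear charge: more protons means a smaller ion. Si⁴⁺ (Z=14), Al³⁺ (Z=13), Mg²⁺ (Z=12), Na⁺ (Z=11), F⁻ (Z=9), N³⁻ (Z=7).
The complete sequence is Si⁴⁺ < Al³⁺ < Mg²⁺ < Na⁺ < F⁻ < N³⁻. Al³⁺ sits at position 2.

2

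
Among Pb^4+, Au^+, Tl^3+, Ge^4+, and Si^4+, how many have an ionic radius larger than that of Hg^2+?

First list Z and electron count for each: Si^4+: 10 e⁻, Z=14, Ge^4+: 28 e⁻, Z=32, Pb^4+: 78 e⁻, Z=82, Tl^3+: 78 e⁻, Z=81, Hg^2+: 78 e⁻, Z=80, Au^+: 78 e⁻, Z=79. Si^4+ < Ge^4+ (same group, period 3 vs 4); Ge^4+ < Pb^4+ (same group, period 4 vs 6); Pb^4+ < Tl^3+ (isoelectronic, higher Z=82 is smaller); Tl^3+ < Hg^2+ (both 78 e⁻, Z=81>80); Hg^2+ < Au^+ (isoelectronic, higher Z=80 is smaller).
Placing each against Hg^2+: smaller — Si^4+, Ge^4+, Pb^4+, Tl^3+; larger — Au^+. That's 1.

1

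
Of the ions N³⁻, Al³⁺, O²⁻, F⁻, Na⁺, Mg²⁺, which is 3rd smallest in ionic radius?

Na⁺

All of these have 10 electrons (isoelectronic). With the same electron cloud, the ion with the most protons pulls it in tightest. Nuclear charges: Al³⁺ (Z=13), Mg²⁺ (Z=12), Na⁺ (Z=11), F⁻ (Z=9), O²⁻ (Z=8), N³⁻ (Z=7). Highest Z is smallest.
So the order is Al³⁺ < Mg²⁺ < Na⁺ < F⁻ < O²⁻ < N³⁻; the 3rd-smallest ion is Na⁺.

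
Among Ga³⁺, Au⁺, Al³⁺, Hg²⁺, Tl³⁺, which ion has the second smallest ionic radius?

Electron counts and nuclear charges: Al³⁺: 10 e⁻, Z=13, Ga³⁺: 28 e⁻, Z=31, Tl³⁺: 78 e⁻, Z=81, Hg²⁺: 78 e⁻, Z=80, Au⁺: 78 e⁻, Z=79. Al³⁺ < Ga³⁺ (same group, 1 shell fewer); Ga³⁺ < Tl³⁺ (same group, 2 shells fewer); Tl³⁺ < Hg²⁺ (both 78 e⁻, Z=81>80); Hg²⁺ < Au⁺ (both 78 e⁻, Z=80>79).
So the order is Al³⁺ < Ga³⁺ < Tl³⁺ < Hg²⁺ < Au⁺; the 2nd-smallest ion is Ga³⁺.

Ga³⁺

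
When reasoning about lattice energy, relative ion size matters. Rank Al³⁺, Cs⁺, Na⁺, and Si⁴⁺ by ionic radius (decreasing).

Cs⁺ > Na⁺ > Al³⁺ > Si⁴⁺

Work out protons and electrons: Si⁴⁺ has 10 e⁻ (Z=14), Al³⁺ has 10 e⁻ (Z=13), Na⁺ has 10 e⁻ (Z=11), Cs⁺ has 54 e⁻ (Z=55). Si⁴⁺ < Al³⁺ (both 10 e⁻, Z=14>13); Al³⁺ < Na⁺ (both 10 e⁻, Z=13>11); Na⁺ < Cs⁺ (same group, period 3 vs 6).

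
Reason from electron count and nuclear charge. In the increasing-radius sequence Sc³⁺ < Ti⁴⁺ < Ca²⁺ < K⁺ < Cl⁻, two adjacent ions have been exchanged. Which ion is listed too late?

Ti⁴⁺

Scanning neighbour by neighbour, only Sc³⁺/Ti⁴⁺ violates a trend: both have 18 electrons but Z(Ti)=22 > Z(Sc)=21, so Ti⁴⁺ should be the smaller of the two. That makes Ti⁴⁺ the one sitting a position late relative to where it belongs.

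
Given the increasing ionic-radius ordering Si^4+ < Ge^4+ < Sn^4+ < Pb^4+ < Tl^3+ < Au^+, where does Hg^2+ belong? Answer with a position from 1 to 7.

6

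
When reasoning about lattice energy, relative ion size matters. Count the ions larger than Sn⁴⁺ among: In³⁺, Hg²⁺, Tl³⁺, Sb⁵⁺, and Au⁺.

Electron counts and nuclear charges: Sb⁵⁺ (Z=51, 46 e⁻), Sn⁴⁺ (Z=50, 46 e⁻), In³⁺ (Z=49, 46 e⁻), Tl³⁺ (Z=81, 78 e⁻), Hg²⁺ (Z=80, 78 e⁻), Au⁺ (Z=79, 78 e⁻). Sb⁵⁺ < Sn⁴⁺ (isoelectronic, higher Z=51 is smaller); Sn⁴⁺ < In³⁺ (both 46 e⁻, Z=50>49); In³⁺ < Tl³⁺ (same group, period 5 vs 6); Tl³⁺ < Hg²⁺ (isoelectronic, higher Z=81 is smaller); Hg²⁺ < Au⁺ (both 78 e⁻, Z=80>79).
Relative to Sn⁴⁺, the ions that are larger are In³⁺, Tl³⁺, Hg²⁺, Au⁺. That's 4.

4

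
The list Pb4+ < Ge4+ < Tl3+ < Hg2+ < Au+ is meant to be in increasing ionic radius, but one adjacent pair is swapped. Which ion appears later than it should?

Check each adjacent pair. Pb4+ and Ge4+ are reversed: Ge4+ and Pb4+ are in one column with the same charge; the lighter period-4 ion has 2 fewer shells and is smaller. No other neighbouring pair contradicts the periodic trends, so Ge4+ is the ion listed too late.

Ge4+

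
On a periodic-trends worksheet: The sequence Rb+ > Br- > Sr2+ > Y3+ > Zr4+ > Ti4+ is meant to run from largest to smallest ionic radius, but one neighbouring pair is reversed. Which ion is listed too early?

Rb+

Check each adjacent pair. Rb+ and Br- are reversed: they are isoelectronic (36 e⁻) and Rb has more protons than Br (37 vs 35), making Rb+ smaller. No other neighbouring pair contradicts the periodic trends, so Rb+ is the ion listed too early.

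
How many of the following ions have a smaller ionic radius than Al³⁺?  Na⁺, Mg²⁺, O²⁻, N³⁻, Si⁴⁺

1

All of these have 10 electrons (isoelectronic). With the same electron cloud, the ion with the most protons pulls it in tightest. Nuclear charges: Si⁴⁺ (Z=14), Al³⁺ (Z=13), Mg²⁺ (Z=12), Na⁺ (Z=11), O²⁻ (Z=8), N³⁻ (Z=7). Highest Z is smallest.
Overall: Si⁴⁺ < Al³⁺ < Mg²⁺ < Na⁺ < O²⁻ < N³⁻. Al³⁺ has 1 below it and 4 above. So 1 is smaller.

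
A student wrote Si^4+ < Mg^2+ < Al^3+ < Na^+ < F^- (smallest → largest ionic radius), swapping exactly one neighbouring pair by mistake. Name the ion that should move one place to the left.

Al^3+

Check each adjacent pair. Mg^2+ and Al^3+ are reversed: they are isoelectronic (10 e⁻) and Al has more protons than Mg (13 vs 12), making Al^3+ smaller. No other neighbouring pair contradicts the periodic trends, so Al^3+ is the ion listed too late.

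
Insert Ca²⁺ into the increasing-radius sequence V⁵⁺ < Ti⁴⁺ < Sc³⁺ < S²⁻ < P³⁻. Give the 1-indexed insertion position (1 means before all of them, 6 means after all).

Each ion has 18 electrons. The ranking follows nuclear charge in reverse — greater Z gives a smaller radius. V⁵⁺ (Z=23), Ti⁴⁺ (Z=22), Sc³⁺ (Z=21), Ca²⁺ (Z=20), S²⁻ (Z=16), P³⁻ (Z=15).
Merged order: V⁵⁺ < Ti⁴⁺ < Sc³⁺ < Ca²⁺ < S²⁻ < P³⁻ — Ca²⁺ is number 4.

4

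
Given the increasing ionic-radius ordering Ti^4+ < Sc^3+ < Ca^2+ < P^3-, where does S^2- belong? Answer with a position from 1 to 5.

4

These species are isoelectronic with 18 electrons. The only difference is the number of protons: Ti^4+ (Z=22), Sc^3+ (Z=21), Ca^2+ (Z=20), S^2- (Z=16), P^3- (Z=15). The strongest nuclear pull (Ti^4+) gives the smallest ion.
With S^2- included the full order is Ti^4+ < Sc^3+ < Ca^2+ < S^2- < P^3-, so it takes position 4.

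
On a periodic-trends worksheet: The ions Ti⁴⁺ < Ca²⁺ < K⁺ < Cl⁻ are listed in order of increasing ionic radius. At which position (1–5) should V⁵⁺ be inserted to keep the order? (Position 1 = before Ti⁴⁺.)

Isoelectronic series (18 e⁻ each). Size is set by nuclear charge: more protons means a smaller ion. V⁵⁺ (Z=23), Ti⁴⁺ (Z=22), Ca²⁺ (Z=20), K⁺ (Z=19), Cl⁻ (Z=17).
The complete sequence is V⁵⁺ < Ti⁴⁺ < Ca²⁺ < K⁺ < Cl⁻. V⁵⁺ sits at position 1.

1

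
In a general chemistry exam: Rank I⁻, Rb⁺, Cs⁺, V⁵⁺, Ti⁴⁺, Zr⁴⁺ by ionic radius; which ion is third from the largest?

Rb⁺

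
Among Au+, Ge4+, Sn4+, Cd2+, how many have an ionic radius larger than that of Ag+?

Electron counts and nuclear charges: Ge4+ (Z=32, 28 e⁻), Sn4+ (Z=50, 46 e⁻), Cd2+ (Z=48, 46 e⁻), Ag+ (Z=47, 46 e⁻), Au+ (Z=79, 78 e⁻). Ge4+ < Sn4+ (same group, period 4 vs 5); Sn4+ < Cd2+ (isoelectronic, higher Z=50 is smaller); Cd2+ < Ag+ (isoelectronic, higher Z=48 is smaller); Ag+ < Au+ (same group, 1 shell fewer).
Relative to Ag+, the ions that are larger are Au+. Count: 1.

1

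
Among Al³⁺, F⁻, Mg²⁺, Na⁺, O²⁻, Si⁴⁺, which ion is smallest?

These species are isoelectronic with 10 electrons. The only difference is the number of protons: Si⁴⁺ (Z=14), Al³⁺ (Z=13), Mg²⁺ (Z=12), Na⁺ (Z=11), F⁻ (Z=9), O²⁻ (Z=8). The strongest nuclear pull (Si⁴⁺) gives the smallest ion.

Si⁴⁺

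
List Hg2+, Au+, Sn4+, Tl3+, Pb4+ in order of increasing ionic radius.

Sn4+ < Pb4+ < Tl3+ < Hg2+ < Au+

Electron counts and nuclear charges: Sn4+ has 46 e⁻ (Z=50), Pb4+ has 78 e⁻ (Z=82), Tl3+ has 78 e⁻ (Z=81), Hg2+ has 78 e⁻ (Z=80), Au+ has 78 e⁻ (Z=79). Sn4+ < Pb4+ (same group, period 5 vs 6); Pb4+ < Tl3+ (both 78 e⁻, Z=82>81); Tl3+ < Hg2+ (isoelectronic, higher Z=81 is smaller); Hg2+ < Au+ (both 78 e⁻, Z=80>79).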